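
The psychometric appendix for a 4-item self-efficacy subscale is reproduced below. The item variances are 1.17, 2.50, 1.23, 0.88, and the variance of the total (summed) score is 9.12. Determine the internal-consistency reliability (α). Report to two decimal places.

ΣVar(i) = 1.17 + 2.50 + 1.23 + 0.88 = 5.78
α = (k/(k−1))·(1 − ΣVar(i)/σ²_T) = (4/3)·(1 − 5.78/9.12) = 0.49

α = 0.49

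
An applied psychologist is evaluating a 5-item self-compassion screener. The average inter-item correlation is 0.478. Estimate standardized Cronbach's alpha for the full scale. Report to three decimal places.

α = 0.821

Standardized α = k·r̄ / (1 + (k−1)·r̄) = 5 × 0.478 / (1 + 4 × 0.478)
  = 2.3900 / 2.9120 = 0.821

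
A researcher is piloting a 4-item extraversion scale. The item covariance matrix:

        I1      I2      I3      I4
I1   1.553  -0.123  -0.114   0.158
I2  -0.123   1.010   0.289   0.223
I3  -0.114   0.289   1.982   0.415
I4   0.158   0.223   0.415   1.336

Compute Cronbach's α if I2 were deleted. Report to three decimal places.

α = 0.238

Remaining items: I1, I3, I4 (k = 3).
Σσᵢ² = 1.553 + 1.982 + 1.336 = 4.871
Var(T) = 4.871 + 2 × 0.459 = 5.789
α (item deleted) = (3/2)·(1 − 4.871/5.789) = 0.238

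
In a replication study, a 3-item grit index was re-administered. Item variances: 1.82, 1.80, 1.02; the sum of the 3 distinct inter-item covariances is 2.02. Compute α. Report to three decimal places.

Σσᵢ² = 1.82 + 1.80 + 1.02 = 4.64
Sum of distinct covariances = 2.02
σ²_T = Σσᵢ² + 2·Σcov = 4.64 + 2 × 2.02 = 8.68
α = (3/2)·(1 − 4.64/8.68) = 0.698

α = 0.698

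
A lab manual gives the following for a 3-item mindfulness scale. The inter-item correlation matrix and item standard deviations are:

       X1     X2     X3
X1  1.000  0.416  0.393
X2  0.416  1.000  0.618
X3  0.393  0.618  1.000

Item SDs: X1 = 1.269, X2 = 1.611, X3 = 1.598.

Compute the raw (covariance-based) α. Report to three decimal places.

α = 0.734

Σσ²ᵢ = 1.269² + 1.611² + 1.598² = 6.7593
Covariances σ_ij = r_ij · s_i · s_j:
  σ(X1,X2) = 0.416 × 1.269 × 1.611 = 0.8505
  σ(X1,X3) = 0.393 × 1.269 × 1.598 = 0.7969
  σ(X2,X3) = 0.618 × 1.611 × 1.598 = 1.5910
σ²_T = Σσ²ᵢ + 2·Σσ_ij = 6.7593 + 2 × 3.2384 = 13.2361
α = (3/2)·(1 − 6.7593/13.2361) = 0.734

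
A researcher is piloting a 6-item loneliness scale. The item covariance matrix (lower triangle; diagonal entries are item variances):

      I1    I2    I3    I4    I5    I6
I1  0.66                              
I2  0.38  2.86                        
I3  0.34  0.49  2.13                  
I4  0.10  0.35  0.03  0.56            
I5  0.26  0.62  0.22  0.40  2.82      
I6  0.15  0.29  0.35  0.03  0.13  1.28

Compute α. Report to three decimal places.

α = 0.534

Σσᵢ² = 0.66 + 2.86 + 2.13 + 0.56 + 2.82 + 1.28 = 10.31
Sum of off-diagonal covariances = 4.14
total variance = 10.31 + 2 × 4.14 = 18.59
α = (k/(k−1))·(1 − Σσᵢ²/total variance) = (6/5)·(1 − 10.31/18.59) = 0.534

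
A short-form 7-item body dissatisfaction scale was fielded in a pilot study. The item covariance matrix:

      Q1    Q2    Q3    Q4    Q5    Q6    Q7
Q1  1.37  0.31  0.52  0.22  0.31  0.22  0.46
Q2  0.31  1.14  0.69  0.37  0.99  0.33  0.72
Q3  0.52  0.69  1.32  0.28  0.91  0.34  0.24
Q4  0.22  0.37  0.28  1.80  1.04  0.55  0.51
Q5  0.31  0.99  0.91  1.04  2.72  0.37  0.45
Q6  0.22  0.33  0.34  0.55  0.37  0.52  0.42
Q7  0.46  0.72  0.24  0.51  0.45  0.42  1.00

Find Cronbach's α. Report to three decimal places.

Cronbach's α = 0.788

Σσ²ᵢ = 1.37 + 1.14 + 1.32 + 1.80 + 2.72 + 0.52 + 1.00 = 9.87
Σ_{i<j} σ_ij = 10.25
total variance = 9.87 + 2 × 10.25 = 30.37
α = (k/(k−1))·(1 − Σσ²ᵢ/total variance) = (7/6)·(1 − 9.87/30.37) = 0.788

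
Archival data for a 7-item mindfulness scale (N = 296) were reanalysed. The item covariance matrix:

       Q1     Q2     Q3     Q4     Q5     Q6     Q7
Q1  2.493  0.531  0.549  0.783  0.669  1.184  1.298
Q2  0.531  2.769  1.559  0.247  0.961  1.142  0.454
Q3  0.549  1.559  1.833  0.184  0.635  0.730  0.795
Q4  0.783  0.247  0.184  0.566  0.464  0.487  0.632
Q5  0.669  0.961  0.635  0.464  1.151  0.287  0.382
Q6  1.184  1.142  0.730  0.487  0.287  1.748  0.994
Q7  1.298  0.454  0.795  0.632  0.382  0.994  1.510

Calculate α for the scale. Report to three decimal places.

α = 0.831

Σσᵢ² = 2.493 + 2.769 + 1.833 + 0.566 + 1.151 + 1.748 + 1.510 = 12.070
Σ_{i<j} σ_ij = 14.967
σ²_total = 12.070 + 2 × 14.967 = 42.004
α = (k/(k−1))·(1 − Σσᵢ²/σ²_total) = (7/6)·(1 − 12.070/42.004) = 0.831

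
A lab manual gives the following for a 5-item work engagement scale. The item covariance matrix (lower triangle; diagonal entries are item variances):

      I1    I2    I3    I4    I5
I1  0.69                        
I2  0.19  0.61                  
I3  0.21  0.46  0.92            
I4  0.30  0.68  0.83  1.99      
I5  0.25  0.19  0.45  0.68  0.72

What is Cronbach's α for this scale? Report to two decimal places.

Σσᵢ² = 0.69 + 0.61 + 0.92 + 1.99 + 0.72 = 4.93
Sum of off-diagonal covariances = 4.24
total variance = 4.93 + 2 × 4.24 = 13.41
α = (k/(k−1))·(1 − Σσᵢ²/total variance) = (5/4)·(1 − 4.93/13.41) = 0.79

Cronbach's α = 0.79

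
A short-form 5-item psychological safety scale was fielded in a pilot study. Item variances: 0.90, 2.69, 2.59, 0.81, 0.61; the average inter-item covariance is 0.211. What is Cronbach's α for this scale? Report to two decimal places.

ΣVar(i) = 0.90 + 2.69 + 2.59 + 0.81 + 0.61 = 7.60
Sum of the 10 distinct covariances = 10 × 0.211 = 2.110
σ²_total = ΣVar(i) + 2·Σcov = 7.60 + 2 × 2.110 = 11.820
α = (5/4)·(1 − 7.60/11.820) = 0.45

α = 0.45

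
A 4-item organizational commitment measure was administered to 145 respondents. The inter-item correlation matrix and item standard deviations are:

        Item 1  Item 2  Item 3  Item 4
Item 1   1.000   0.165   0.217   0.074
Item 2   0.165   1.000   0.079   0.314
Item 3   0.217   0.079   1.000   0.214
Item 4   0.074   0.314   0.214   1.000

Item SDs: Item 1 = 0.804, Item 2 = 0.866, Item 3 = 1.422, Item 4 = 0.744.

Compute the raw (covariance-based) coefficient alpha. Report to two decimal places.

coefficient alpha = 0.43

Σσ²ᵢ = 0.804² + 0.866² + 1.422² + 0.744² = 3.9720
Covariances σ_ij = r_ij · s_i · s_j:
  σ(Item 1,Item 2) = 0.165 × 0.804 × 0.866 = 0.1149
  σ(Item 1,Item 3) = 0.217 × 0.804 × 1.422 = 0.2481
  σ(Item 1,Item 4) = 0.074 × 0.804 × 0.744 = 0.0443
  σ(Item 2,Item 3) = 0.079 × 0.866 × 1.422 = 0.0973
  σ(Item 2,Item 4) = 0.314 × 0.866 × 0.744 = 0.2023
  σ(Item 3,Item 4) = 0.214 × 1.422 × 0.744 = 0.2264
σ²_T = Σσ²ᵢ + 2·Σσ_ij = 3.9720 + 2 × 0.9333 = 5.8386
α = (4/3)·(1 − 3.9720/5.8386) = 0.43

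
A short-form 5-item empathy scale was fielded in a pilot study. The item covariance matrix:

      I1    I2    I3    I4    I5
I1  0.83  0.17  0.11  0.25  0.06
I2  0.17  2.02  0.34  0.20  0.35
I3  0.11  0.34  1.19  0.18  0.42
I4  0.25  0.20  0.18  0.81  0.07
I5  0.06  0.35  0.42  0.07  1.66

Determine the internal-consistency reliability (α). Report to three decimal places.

α = 0.497

Σσ²ᵢ = 0.83 + 2.02 + 1.19 + 0.81 + 1.66 = 6.51
Σ_{i<j} σ_ij = 2.15
σ²_total = 6.51 + 2 × 2.15 = 10.81
α = (k/(k−1))·(1 − Σσ²ᵢ/σ²_total) = (5/4)·(1 − 6.51/10.81) = 0.497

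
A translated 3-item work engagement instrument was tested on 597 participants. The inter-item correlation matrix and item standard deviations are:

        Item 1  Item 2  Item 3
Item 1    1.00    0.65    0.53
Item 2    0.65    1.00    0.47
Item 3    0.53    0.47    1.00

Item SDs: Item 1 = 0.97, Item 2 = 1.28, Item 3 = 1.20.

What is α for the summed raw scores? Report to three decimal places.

α = 0.775

Σσ²ᵢ = 0.97² + 1.28² + 1.20² = 4.0193
Covariances σ_ij = r_ij · s_i · s_j:
  σ(Item 1,Item 2) = 0.65 × 0.97 × 1.28 = 0.8070
  σ(Item 1,Item 3) = 0.53 × 0.97 × 1.20 = 0.6169
  σ(Item 2,Item 3) = 0.47 × 1.28 × 1.20 = 0.7219
σ²_T = Σσ²ᵢ + 2·Σσ_ij = 4.0193 + 2 × 2.1458 = 8.3109
α = (3/2)·(1 − 4.0193/8.3109) = 0.775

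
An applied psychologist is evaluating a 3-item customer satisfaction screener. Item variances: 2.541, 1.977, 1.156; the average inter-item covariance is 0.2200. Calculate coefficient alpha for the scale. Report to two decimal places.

sum of item variances = 2.541 + 1.977 + 1.156 = 5.674
Sum of the 3 distinct covariances = 3 × 0.2200 = 0.6600
Var(T) = sum of item variances + 2·Σcov = 5.674 + 2 × 0.6600 = 6.9940
α = (3/2)·(1 − 5.674/6.9940) = 0.28

α = 0.28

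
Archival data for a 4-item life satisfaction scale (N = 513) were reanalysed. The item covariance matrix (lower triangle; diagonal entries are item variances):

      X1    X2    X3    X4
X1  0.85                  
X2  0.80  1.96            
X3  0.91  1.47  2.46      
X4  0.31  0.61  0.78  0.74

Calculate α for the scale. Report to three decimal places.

sum of item variances = 0.85 + 1.96 + 2.46 + 0.74 = 6.01
Sum of off-diagonal covariances = 4.88
σ²_T = 6.01 + 2 × 4.88 = 15.77
α = (k/(k−1))·(1 − sum of item variances/σ²_T) = (4/3)·(1 − 6.01/15.77) = 0.825

α = 0.825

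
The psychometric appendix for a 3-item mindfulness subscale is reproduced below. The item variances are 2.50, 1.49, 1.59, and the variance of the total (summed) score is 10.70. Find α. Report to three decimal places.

α = 0.718

ΣVar(i) = 2.50 + 1.49 + 1.59 = 5.58
α = (k/(k−1))·(1 − ΣVar(i)/Var(T)) = (3/2)·(1 − 5.58/10.70) = 0.718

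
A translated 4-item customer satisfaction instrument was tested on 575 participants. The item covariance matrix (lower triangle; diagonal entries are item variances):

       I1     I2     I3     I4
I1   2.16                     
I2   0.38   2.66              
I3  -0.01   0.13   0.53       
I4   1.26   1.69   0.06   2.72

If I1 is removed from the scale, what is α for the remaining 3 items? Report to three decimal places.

α = 0.583

Remaining items: I2, I3, I4 (k = 3).
Σσ²ᵢ = 2.66 + 0.53 + 2.72 = 5.91
total variance = 5.91 + 2 × 1.88 = 9.67
α (item deleted) = (3/2)·(1 − 5.91/9.67) = 0.583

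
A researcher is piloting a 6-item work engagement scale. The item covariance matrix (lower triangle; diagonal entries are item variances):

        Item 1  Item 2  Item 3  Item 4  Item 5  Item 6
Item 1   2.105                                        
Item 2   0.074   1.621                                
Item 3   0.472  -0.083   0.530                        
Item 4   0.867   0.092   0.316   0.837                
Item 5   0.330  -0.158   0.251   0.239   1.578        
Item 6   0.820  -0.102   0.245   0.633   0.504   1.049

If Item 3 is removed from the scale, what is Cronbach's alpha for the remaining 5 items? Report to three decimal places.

Remaining items: Item 1, Item 2, Item 4, Item 5, Item 6 (k = 5).
Σσᵢ² = 2.105 + 1.621 + 0.837 + 1.578 + 1.049 = 7.190
total variance = 7.190 + 2 × 3.299 = 13.788
α (item deleted) = (5/4)·(1 − 7.190/13.788) = 0.598

Cronbach's alpha = 0.598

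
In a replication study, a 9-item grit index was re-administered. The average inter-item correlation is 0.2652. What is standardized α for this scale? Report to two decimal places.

Standardized α = k·r̄ / (1 + (k−1)·r̄) = 9 × 0.2652 / (1 + 8 × 0.2652)
  = 2.3868 / 3.1216 = 0.76

standardized α = 0.76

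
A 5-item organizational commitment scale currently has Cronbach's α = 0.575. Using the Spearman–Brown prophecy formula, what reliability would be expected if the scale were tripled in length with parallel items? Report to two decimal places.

predicted reliability = 0.80

Length factor m = 3
α' = m·α / (1 + (m−1)·α)
   = 3 × 0.575 / (1 + (3 − 1) × 0.575)
   = 1.7250 / 2.1500 = 0.80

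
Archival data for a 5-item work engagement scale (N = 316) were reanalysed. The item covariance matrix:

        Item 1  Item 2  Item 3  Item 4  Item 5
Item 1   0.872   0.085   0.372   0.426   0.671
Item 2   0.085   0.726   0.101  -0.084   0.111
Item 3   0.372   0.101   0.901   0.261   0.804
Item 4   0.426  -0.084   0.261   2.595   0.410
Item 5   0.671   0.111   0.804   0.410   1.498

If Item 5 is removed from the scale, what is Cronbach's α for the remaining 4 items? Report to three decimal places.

α = 0.417

Remaining items: Item 1, Item 2, Item 3, Item 4 (k = 4).
ΣVar(i) = 0.872 + 0.726 + 0.901 + 2.595 = 5.094
σ²_T = 5.094 + 2 × 1.161 = 7.416
α (item deleted) = (4/3)·(1 − 5.094/7.416) = 0.417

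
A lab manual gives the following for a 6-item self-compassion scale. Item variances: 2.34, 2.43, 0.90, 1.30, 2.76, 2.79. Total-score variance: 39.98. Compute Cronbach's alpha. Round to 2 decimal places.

α = 0.82

Σσ²ᵢ = 2.34 + 2.43 + 0.90 + 1.30 + 2.76 + 2.79 = 12.52
α = (k/(k−1))·(1 − Σσ²ᵢ/total variance) = (6/5)·(1 − 12.52/39.98) = 0.82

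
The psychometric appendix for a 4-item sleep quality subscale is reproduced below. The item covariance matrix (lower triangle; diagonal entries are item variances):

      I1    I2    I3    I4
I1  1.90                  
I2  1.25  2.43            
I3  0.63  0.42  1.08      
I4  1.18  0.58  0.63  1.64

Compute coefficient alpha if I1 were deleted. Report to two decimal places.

Remaining items: I2, I3, I4 (k = 3).
ΣVar(i) = 2.43 + 1.08 + 1.64 = 5.15
σ²_T = 5.15 + 2 × 1.63 = 8.41
α (item deleted) = (3/2)·(1 − 5.15/8.41) = 0.58

coefficient alpha = 0.58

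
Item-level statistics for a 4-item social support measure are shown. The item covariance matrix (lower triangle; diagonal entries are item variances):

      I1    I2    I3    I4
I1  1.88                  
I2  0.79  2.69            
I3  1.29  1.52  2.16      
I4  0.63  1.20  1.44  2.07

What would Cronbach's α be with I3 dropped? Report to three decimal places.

Remaining items: I1, I2, I4 (k = 3).
sum of item variances = 1.88 + 2.69 + 2.07 = 6.64
σ²_T = 6.64 + 2 × 2.62 = 11.88
α (item deleted) = (3/2)·(1 − 6.64/11.88) = 0.662

α = 0.662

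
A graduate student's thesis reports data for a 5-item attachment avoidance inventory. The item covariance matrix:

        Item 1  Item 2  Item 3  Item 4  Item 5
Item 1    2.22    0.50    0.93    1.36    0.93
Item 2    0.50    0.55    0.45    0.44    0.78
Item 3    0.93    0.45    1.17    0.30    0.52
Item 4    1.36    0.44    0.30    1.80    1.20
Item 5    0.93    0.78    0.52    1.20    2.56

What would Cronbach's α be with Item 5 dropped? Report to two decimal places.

α = 0.77

Remaining items: Item 1, Item 2, Item 3, Item 4 (k = 4).
sum of item variances = 2.22 + 0.55 + 1.17 + 1.80 = 5.74
σ²_T = 5.74 + 2 × 3.98 = 13.70
α (item deleted) = (4/3)·(1 − 5.74/13.70) = 0.77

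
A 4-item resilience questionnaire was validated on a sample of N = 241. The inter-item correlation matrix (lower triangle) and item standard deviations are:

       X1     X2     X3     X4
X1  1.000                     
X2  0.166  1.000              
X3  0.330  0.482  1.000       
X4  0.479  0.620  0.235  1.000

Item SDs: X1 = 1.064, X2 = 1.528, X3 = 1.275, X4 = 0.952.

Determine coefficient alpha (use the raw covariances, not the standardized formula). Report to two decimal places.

α = 0.70

Σσ²ᵢ = 1.064² + 1.528² + 1.275² + 0.952² = 5.9988
Covariances σ_ij = r_ij · s_i · s_j:
  σ(X1,X2) = 0.166 × 1.064 × 1.528 = 0.2699
  σ(X1,X3) = 0.330 × 1.064 × 1.275 = 0.4477
  σ(X1,X4) = 0.479 × 1.064 × 0.952 = 0.4852
  σ(X2,X3) = 0.482 × 1.528 × 1.275 = 0.9390
  σ(X2,X4) = 0.620 × 1.528 × 0.952 = 0.9019
  σ(X3,X4) = 0.235 × 1.275 × 0.952 = 0.2852
σ²_T = Σσ²ᵢ + 2·Σσ_ij = 5.9988 + 2 × 3.3289 = 12.6566
α = (4/3)·(1 − 5.9988/12.6566) = 0.70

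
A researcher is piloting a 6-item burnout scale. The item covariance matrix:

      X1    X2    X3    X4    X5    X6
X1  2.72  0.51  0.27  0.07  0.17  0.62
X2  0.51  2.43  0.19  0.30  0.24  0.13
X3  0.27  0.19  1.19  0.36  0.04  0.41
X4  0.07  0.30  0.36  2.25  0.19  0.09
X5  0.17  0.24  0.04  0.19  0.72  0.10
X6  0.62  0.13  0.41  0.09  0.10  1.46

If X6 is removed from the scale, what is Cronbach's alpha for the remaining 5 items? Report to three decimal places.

Remaining items: X1, X2, X3, X4, X5 (k = 5).
sum of item variances = 2.72 + 2.43 + 1.19 + 2.25 + 0.72 = 9.31
Var(T) = 9.31 + 2 × 2.34 = 13.99
α (item deleted) = (5/4)·(1 − 9.31/13.99) = 0.418

Cronbach's alpha = 0.418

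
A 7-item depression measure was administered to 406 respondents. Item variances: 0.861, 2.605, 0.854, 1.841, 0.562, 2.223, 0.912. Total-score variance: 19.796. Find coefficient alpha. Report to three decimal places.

α = 0.586

ΣVar(i) = 0.861 + 2.605 + 0.854 + 1.841 + 0.562 + 2.223 + 0.912 = 9.858
α = (k/(k−1))·(1 − ΣVar(i)/σ²_T) = (7/6)·(1 − 9.858/19.796) = 0.586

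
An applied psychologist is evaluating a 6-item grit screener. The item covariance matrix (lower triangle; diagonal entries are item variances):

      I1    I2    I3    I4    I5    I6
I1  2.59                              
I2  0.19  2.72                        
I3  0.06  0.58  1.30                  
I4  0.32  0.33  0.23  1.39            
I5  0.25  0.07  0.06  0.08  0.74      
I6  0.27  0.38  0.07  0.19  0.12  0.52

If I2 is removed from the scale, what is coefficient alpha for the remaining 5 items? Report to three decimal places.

Remaining items: I1, I3, I4, I5, I6 (k = 5).
Σσᵢ² = 2.59 + 1.30 + 1.39 + 0.74 + 0.52 = 6.54
σ²_T = 6.54 + 2 × 1.65 = 9.84
α (item deleted) = (5/4)·(1 − 6.54/9.84) = 0.419

coefficient alpha = 0.419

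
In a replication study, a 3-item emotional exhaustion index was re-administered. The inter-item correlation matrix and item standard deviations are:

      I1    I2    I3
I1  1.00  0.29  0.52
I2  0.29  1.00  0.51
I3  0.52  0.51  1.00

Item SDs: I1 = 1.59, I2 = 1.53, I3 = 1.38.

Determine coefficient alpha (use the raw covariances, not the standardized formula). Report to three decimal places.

Σσ²ᵢ = 1.59² + 1.53² + 1.38² = 6.7734
Covariances σ_ij = r_ij · s_i · s_j:
  σ(I1,I2) = 0.29 × 1.59 × 1.53 = 0.7055
  σ(I1,I3) = 0.52 × 1.59 × 1.38 = 1.1410
  σ(I2,I3) = 0.51 × 1.53 × 1.38 = 1.0768
σ²_T = Σσ²ᵢ + 2·Σσ_ij = 6.7734 + 2 × 2.9233 = 12.6200
α = (3/2)·(1 − 6.7734/12.6200) = 0.695

α = 0.695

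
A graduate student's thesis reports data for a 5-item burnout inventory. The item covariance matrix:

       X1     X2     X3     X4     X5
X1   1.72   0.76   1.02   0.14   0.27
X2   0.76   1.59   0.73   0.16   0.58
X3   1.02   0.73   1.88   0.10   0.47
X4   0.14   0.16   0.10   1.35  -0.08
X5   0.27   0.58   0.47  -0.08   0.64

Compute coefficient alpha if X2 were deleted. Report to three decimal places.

Remaining items: X1, X3, X4, X5 (k = 4).
Σσ²ᵢ = 1.72 + 1.88 + 1.35 + 0.64 = 5.59
total variance = 5.59 + 2 × 1.92 = 9.43
α (item deleted) = (4/3)·(1 − 5.59/9.43) = 0.543

coefficient alpha = 0.543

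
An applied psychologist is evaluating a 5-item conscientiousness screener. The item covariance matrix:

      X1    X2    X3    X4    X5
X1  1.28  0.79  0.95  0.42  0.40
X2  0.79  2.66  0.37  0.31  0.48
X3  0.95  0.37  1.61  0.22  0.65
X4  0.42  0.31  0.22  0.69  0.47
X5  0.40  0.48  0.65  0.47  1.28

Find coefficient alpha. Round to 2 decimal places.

Σσᵢ² = 1.28 + 2.66 + 1.61 + 0.69 + 1.28 = 7.52
Sum of off-diagonal covariances = 5.06
σ²_total = 7.52 + 2 × 5.06 = 17.64
α = (k/(k−1))·(1 − Σσᵢ²/σ²_total) = (5/4)·(1 − 7.52/17.64) = 0.72

coefficient alpha = 0.72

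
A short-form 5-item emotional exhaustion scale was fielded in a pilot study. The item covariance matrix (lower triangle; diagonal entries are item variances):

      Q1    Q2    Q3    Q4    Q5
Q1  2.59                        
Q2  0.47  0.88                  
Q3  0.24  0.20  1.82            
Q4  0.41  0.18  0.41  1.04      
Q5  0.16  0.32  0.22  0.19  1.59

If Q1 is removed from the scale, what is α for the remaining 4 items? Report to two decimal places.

Remaining items: Q2, Q3, Q4, Q5 (k = 4).
sum of item variances = 0.88 + 1.82 + 1.04 + 1.59 = 5.33
total variance = 5.33 + 2 × 1.52 = 8.37
α (item deleted) = (4/3)·(1 − 5.33/8.37) = 0.48

α = 0.48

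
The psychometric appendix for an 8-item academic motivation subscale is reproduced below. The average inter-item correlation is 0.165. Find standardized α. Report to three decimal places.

Standardized α = k·r̄ / (1 + (k−1)·r̄) = 8 × 0.165 / (1 + 7 × 0.165)
  = 1.3200 / 2.1550 = 0.613

α = 0.613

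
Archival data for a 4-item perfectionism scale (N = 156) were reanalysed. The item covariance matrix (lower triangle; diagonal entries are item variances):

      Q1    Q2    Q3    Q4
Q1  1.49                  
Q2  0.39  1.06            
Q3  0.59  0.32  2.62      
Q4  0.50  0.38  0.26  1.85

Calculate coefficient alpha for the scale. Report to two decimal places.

coefficient alpha = 0.55

ΣVar(i) = 1.49 + 1.06 + 2.62 + 1.85 = 7.02
Σ_{i<j} σ_ij = 2.44
total variance = 7.02 + 2 × 2.44 = 11.90
α = (k/(k−1))·(1 − ΣVar(i)/total variance) = (4/3)·(1 − 7.02/11.90) = 0.55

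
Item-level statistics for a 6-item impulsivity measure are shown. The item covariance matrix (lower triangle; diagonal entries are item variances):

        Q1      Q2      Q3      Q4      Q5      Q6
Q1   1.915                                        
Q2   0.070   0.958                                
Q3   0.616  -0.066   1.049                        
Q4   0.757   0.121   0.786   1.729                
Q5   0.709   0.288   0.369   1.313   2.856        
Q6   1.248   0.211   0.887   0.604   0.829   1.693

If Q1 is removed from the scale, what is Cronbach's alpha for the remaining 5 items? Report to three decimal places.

Remaining items: Q2, Q3, Q4, Q5, Q6 (k = 5).
Σσ²ᵢ = 0.958 + 1.049 + 1.729 + 2.856 + 1.693 = 8.285
σ²_total = 8.285 + 2 × 5.342 = 18.969
α (item deleted) = (5/4)·(1 − 8.285/18.969) = 0.704

Cronbach's alpha = 0.704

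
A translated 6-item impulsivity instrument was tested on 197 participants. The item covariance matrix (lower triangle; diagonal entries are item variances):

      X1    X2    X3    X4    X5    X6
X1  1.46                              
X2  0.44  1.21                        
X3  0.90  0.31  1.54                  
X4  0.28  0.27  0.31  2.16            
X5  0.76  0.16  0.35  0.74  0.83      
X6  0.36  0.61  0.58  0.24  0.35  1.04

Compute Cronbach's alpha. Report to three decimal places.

α = 0.741

Σσᵢ² = 1.46 + 1.21 + 1.54 + 2.16 + 0.83 + 1.04 = 8.24
Σ_{i<j} σ_ij = 6.66
Var(T) = 8.24 + 2 × 6.66 = 21.56
α = (k/(k−1))·(1 − Σσᵢ²/Var(T)) = (6/5)·(1 − 8.24/21.56) = 0.741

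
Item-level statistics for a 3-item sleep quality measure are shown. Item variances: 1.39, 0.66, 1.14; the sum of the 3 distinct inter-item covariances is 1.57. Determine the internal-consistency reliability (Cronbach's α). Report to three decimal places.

Σσᵢ² = 1.39 + 0.66 + 1.14 = 3.19
Sum of distinct covariances = 1.57
σ²_T = Σσᵢ² + 2·Σcov = 3.19 + 2 × 1.57 = 6.33
α = (3/2)·(1 − 3.19/6.33) = 0.744

α = 0.744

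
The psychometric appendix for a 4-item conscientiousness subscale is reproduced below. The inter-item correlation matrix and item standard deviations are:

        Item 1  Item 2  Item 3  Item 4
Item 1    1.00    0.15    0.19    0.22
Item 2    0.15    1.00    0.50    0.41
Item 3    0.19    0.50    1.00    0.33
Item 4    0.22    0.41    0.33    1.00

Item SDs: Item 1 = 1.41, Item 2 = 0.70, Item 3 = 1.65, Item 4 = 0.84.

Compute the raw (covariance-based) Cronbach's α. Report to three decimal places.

α = 0.558

Σσ²ᵢ = 1.41² + 0.70² + 1.65² + 0.84² = 5.9062
Covariances σ_ij = r_ij · s_i · s_j:
  σ(Item 1,Item 2) = 0.15 × 1.41 × 0.70 = 0.1480
  σ(Item 1,Item 3) = 0.19 × 1.41 × 1.65 = 0.4420
  σ(Item 1,Item 4) = 0.22 × 1.41 × 0.84 = 0.2606
  σ(Item 2,Item 3) = 0.50 × 0.70 × 1.65 = 0.5775
  σ(Item 2,Item 4) = 0.41 × 0.70 × 0.84 = 0.2411
  σ(Item 3,Item 4) = 0.33 × 1.65 × 0.84 = 0.4574
σ²_T = Σσ²ᵢ + 2·Σσ_ij = 5.9062 + 2 × 2.1266 = 10.1594
α = (4/3)·(1 − 5.9062/10.1594) = 0.558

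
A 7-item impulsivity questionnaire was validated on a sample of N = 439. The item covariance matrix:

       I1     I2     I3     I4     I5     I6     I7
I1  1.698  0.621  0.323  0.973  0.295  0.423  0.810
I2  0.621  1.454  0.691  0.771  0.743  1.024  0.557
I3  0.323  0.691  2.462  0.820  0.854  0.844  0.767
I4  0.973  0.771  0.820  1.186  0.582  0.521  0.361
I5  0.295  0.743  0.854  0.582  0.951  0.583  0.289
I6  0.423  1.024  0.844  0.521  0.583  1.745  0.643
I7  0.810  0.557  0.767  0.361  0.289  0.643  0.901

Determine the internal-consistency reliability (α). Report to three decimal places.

α = 0.842

ΣVar(i) = 1.698 + 1.454 + 2.462 + 1.186 + 0.951 + 1.745 + 0.901 = 10.397
Sum of off-diagonal covariances = 13.495
σ²_total = 10.397 + 2 × 13.495 = 37.387
α = (k/(k−1))·(1 − ΣVar(i)/σ²_total) = (7/6)·(1 − 10.397/37.387) = 0.842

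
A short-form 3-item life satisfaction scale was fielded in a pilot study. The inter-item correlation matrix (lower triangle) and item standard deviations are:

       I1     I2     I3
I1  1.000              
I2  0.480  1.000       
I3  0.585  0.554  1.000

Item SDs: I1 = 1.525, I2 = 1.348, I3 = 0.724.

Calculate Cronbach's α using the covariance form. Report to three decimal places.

Cronbach's α = 0.723

Σσ²ᵢ = 1.525² + 1.348² + 0.724² = 4.6669
Covariances σ_ij = r_ij · s_i · s_j:
  σ(I1,I2) = 0.480 × 1.525 × 1.348 = 0.9867
  σ(I1,I3) = 0.585 × 1.525 × 0.724 = 0.6459
  σ(I2,I3) = 0.554 × 1.348 × 0.724 = 0.5407
σ²_T = Σσ²ᵢ + 2·Σσ_ij = 4.6669 + 2 × 2.1733 = 9.0135
α = (3/2)·(1 − 4.6669/9.0135) = 0.723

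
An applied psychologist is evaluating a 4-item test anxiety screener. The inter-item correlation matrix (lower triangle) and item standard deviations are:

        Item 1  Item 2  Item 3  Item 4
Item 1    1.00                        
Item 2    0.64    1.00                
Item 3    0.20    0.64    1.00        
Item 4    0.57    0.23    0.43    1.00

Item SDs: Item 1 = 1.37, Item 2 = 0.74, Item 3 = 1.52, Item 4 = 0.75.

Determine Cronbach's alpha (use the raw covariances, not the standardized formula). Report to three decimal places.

Cronbach's alpha = 0.707

Σσ²ᵢ = 1.37² + 0.74² + 1.52² + 0.75² = 5.2974
Covariances σ_ij = r_ij · s_i · s_j:
  σ(Item 1,Item 2) = 0.64 × 1.37 × 0.74 = 0.6488
  σ(Item 1,Item 3) = 0.20 × 1.37 × 1.52 = 0.4165
  σ(Item 1,Item 4) = 0.57 × 1.37 × 0.75 = 0.5857
  σ(Item 2,Item 3) = 0.64 × 0.74 × 1.52 = 0.7199
  σ(Item 2,Item 4) = 0.23 × 0.74 × 0.75 = 0.1277
  σ(Item 3,Item 4) = 0.43 × 1.52 × 0.75 = 0.4902
σ²_T = Σσ²ᵢ + 2·Σσ_ij = 5.2974 + 2 × 2.9888 = 11.2750
α = (4/3)·(1 − 5.2974/11.2750) = 0.707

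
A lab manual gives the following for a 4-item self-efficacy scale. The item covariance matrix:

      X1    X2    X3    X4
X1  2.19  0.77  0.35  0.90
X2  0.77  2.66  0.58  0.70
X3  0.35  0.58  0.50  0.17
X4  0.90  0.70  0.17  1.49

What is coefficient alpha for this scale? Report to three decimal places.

ΣVar(i) = 2.19 + 2.66 + 0.50 + 1.49 = 6.84
Sum of off-diagonal covariances = 3.47
total variance = 6.84 + 2 × 3.47 = 13.78
α = (k/(k−1))·(1 − ΣVar(i)/total variance) = (4/3)·(1 − 6.84/13.78) = 0.672

coefficient alpha = 0.672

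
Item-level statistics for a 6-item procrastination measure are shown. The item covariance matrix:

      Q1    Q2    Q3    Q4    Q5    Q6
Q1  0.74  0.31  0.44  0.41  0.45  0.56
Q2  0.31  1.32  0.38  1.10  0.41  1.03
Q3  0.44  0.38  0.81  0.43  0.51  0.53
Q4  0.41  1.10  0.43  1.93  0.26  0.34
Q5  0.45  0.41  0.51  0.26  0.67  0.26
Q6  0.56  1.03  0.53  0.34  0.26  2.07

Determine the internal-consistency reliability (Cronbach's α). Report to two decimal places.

Cronbach's α = 0.80

Σσᵢ² = 0.74 + 1.32 + 0.81 + 1.93 + 0.67 + 2.07 = 7.54
Sum of the distinct covariances = 7.42
total variance = 7.54 + 2 × 7.42 = 22.38
α = (k/(k−1))·(1 − Σσᵢ²/total variance) = (6/5)·(1 − 7.54/22.38) = 0.80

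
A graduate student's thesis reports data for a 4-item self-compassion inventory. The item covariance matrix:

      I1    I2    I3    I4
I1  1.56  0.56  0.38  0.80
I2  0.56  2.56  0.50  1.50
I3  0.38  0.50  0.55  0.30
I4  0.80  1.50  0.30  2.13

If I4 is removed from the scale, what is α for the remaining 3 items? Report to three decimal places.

α = 0.572

Remaining items: I1, I2, I3 (k = 3).
Σσ²ᵢ = 1.56 + 2.56 + 0.55 = 4.67
total variance = 4.67 + 2 × 1.44 = 7.55
α (item deleted) = (3/2)·(1 − 4.67/7.55) = 0.572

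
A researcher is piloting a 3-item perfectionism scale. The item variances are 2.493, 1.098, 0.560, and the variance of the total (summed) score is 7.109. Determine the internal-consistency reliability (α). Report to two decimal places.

ΣVar(i) = 2.493 + 1.098 + 0.560 = 4.151
α = (k/(k−1))·(1 − ΣVar(i)/σ²_T) = (3/2)·(1 − 4.151/7.109) = 0.62

α = 0.62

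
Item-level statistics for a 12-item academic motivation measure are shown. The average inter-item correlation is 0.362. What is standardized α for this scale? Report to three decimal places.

α = 0.872

Standardized α = k·r̄ / (1 + (k−1)·r̄) = 12 × 0.362 / (1 + 11 × 0.362)
  = 4.3440 / 4.9820 = 0.872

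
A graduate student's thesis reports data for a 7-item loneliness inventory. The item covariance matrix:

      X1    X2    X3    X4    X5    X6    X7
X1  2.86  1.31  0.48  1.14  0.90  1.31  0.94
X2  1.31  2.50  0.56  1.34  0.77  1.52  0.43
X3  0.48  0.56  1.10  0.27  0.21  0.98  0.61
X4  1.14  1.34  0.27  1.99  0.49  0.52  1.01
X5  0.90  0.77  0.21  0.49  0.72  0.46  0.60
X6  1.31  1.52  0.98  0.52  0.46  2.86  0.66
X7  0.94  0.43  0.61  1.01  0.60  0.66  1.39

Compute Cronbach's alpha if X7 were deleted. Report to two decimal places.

Remaining items: X1, X2, X3, X4, X5, X6 (k = 6).
Σσᵢ² = 2.86 + 2.50 + 1.10 + 1.99 + 0.72 + 2.86 = 12.03
total variance = 12.03 + 2 × 12.26 = 36.55
α (item deleted) = (6/5)·(1 − 12.03/36.55) = 0.81

α = 0.81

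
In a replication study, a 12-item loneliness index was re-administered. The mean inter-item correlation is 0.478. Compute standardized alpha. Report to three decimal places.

Standardized α = k·r̄ / (1 + (k−1)·r̄) = 12 × 0.478 / (1 + 11 × 0.478)
  = 5.7360 / 6.2580 = 0.917

standardized alpha = 0.917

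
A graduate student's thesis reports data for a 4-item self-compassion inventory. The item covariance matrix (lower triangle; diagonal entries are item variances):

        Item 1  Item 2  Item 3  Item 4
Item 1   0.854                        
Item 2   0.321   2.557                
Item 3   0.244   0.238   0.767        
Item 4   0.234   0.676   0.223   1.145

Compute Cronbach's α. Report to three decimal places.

α = 0.561

Σσᵢ² = 0.854 + 2.557 + 0.767 + 1.145 = 5.323
Sum of the distinct covariances = 1.936
σ²_T = 5.323 + 2 × 1.936 = 9.195
α = (k/(k−1))·(1 − Σσᵢ²/σ²_T) = (4/3)·(1 − 5.323/9.195) = 0.561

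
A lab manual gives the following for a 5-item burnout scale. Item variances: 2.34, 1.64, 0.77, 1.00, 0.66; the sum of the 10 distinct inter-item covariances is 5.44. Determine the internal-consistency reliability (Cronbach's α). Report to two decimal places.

Cronbach's α = 0.79

Σσ²ᵢ = 2.34 + 1.64 + 0.77 + 1.00 + 0.66 = 6.41
Sum of distinct covariances = 5.44
Var(T) = Σσ²ᵢ + 2·Σcov = 6.41 + 2 × 5.44 = 17.29
α = (5/4)·(1 − 6.41/17.29) = 0.79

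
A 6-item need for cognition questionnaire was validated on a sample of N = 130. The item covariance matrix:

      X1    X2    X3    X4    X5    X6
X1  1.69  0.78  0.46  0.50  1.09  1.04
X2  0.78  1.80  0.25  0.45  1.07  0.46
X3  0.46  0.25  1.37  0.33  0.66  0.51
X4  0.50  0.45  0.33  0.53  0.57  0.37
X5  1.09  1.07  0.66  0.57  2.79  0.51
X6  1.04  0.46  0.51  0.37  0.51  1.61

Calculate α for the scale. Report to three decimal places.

ΣVar(i) = 1.69 + 1.80 + 1.37 + 0.53 + 2.79 + 1.61 = 9.79
Sum of the distinct covariances = 9.05
Var(T) = 9.79 + 2 × 9.05 = 27.89
α = (k/(k−1))·(1 − ΣVar(i)/Var(T)) = (6/5)·(1 − 9.79/27.89) = 0.779

α = 0.779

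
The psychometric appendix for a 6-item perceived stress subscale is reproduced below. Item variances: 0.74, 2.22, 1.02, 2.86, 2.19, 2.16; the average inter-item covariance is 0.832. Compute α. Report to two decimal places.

ΣVar(i) = 0.74 + 2.22 + 1.02 + 2.86 + 2.19 + 2.16 = 11.19
Sum of the 15 distinct covariances = 15 × 0.832 = 12.480
σ²_T = ΣVar(i) + 2·Σcov = 11.19 + 2 × 12.480 = 36.150
α = (6/5)·(1 − 11.19/36.150) = 0.83

α = 0.83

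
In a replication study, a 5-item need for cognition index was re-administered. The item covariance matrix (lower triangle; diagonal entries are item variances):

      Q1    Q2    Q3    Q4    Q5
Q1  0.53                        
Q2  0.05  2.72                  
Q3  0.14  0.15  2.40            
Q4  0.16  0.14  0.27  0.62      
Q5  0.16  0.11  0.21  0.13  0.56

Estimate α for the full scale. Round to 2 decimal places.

α = 0.39

ΣVar(i) = 0.53 + 2.72 + 2.40 + 0.62 + 0.56 = 6.83
Sum of the distinct covariances = 1.52
Var(T) = 6.83 + 2 × 1.52 = 9.87
α = (k/(k−1))·(1 − ΣVar(i)/Var(T)) = (5/4)·(1 − 6.83/9.87) = 0.39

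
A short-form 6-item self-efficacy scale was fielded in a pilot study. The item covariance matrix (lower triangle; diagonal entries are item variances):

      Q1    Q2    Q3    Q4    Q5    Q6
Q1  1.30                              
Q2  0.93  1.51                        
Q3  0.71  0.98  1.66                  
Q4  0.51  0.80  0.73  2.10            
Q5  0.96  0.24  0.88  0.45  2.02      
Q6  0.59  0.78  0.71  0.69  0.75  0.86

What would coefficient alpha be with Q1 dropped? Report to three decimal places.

Remaining items: Q2, Q3, Q4, Q5, Q6 (k = 5).
Σσᵢ² = 1.51 + 1.66 + 2.10 + 2.02 + 0.86 = 8.15
σ²_T = 8.15 + 2 × 7.01 = 22.17
α (item deleted) = (5/4)·(1 − 8.15/22.17) = 0.790

coefficient alpha = 0.790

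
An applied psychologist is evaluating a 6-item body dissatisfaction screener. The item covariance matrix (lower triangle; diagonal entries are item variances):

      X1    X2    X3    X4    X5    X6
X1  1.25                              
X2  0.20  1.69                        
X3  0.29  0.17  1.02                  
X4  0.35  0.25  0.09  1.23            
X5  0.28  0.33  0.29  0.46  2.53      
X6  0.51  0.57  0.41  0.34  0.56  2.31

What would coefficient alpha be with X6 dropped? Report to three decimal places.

Remaining items: X1, X2, X3, X4, X5 (k = 5).
sum of item variances = 1.25 + 1.69 + 1.02 + 1.23 + 2.53 = 7.72
σ²_total = 7.72 + 2 × 2.71 = 13.14
α (item deleted) = (5/4)·(1 − 7.72/13.14) = 0.516

coefficient alpha = 0.516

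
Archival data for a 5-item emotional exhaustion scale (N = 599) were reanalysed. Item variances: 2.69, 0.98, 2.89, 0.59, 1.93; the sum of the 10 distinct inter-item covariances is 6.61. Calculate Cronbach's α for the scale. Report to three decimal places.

sum of item variances = 2.69 + 0.98 + 2.89 + 0.59 + 1.93 = 9.08
Sum of distinct covariances = 6.61
σ²_total = sum of item variances + 2·Σcov = 9.08 + 2 × 6.61 = 22.30
α = (5/4)·(1 − 9.08/22.30) = 0.741

Cronbach's α = 0.741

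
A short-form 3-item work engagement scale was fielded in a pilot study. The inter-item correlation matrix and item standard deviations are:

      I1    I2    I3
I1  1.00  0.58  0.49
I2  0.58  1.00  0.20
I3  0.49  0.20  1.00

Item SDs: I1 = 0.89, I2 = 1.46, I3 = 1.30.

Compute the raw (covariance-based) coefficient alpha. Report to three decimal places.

α = 0.636

Σσ²ᵢ = 0.89² + 1.46² + 1.30² = 4.6137
Covariances σ_ij = r_ij · s_i · s_j:
  σ(I1,I2) = 0.58 × 0.89 × 1.46 = 0.7537
  σ(I1,I3) = 0.49 × 0.89 × 1.30 = 0.5669
  σ(I2,I3) = 0.20 × 1.46 × 1.30 = 0.3796
σ²_T = Σσ²ᵢ + 2·Σσ_ij = 4.6137 + 2 × 1.7002 = 8.0141
α = (3/2)·(1 − 4.6137/8.0141) = 0.636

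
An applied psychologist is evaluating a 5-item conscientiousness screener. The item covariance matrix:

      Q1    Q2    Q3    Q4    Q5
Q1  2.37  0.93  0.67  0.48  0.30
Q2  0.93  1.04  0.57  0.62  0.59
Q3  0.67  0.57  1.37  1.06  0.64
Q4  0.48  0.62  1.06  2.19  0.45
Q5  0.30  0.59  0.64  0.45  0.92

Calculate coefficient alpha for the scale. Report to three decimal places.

ΣVar(i) = 2.37 + 1.04 + 1.37 + 2.19 + 0.92 = 7.89
Sum of the distinct covariances = 6.31
Var(T) = 7.89 + 2 × 6.31 = 20.51
α = (k/(k−1))·(1 − ΣVar(i)/Var(T)) = (5/4)·(1 − 7.89/20.51) = 0.769

α = 0.769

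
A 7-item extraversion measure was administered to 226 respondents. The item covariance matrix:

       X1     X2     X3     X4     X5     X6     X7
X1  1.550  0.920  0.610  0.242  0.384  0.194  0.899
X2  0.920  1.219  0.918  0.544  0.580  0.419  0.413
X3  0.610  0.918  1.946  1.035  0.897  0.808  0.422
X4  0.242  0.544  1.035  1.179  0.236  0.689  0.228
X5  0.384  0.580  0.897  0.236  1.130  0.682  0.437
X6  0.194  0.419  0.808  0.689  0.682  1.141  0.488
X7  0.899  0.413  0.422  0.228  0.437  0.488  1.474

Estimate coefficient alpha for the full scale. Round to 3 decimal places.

sum of item variances = 1.550 + 1.219 + 1.946 + 1.179 + 1.130 + 1.141 + 1.474 = 9.639
Sum of the distinct covariances = 12.045
σ²_total = 9.639 + 2 × 12.045 = 33.729
α = (k/(k−1))·(1 − sum of item variances/σ²_total) = (7/6)·(1 − 9.639/33.729) = 0.833

α = 0.833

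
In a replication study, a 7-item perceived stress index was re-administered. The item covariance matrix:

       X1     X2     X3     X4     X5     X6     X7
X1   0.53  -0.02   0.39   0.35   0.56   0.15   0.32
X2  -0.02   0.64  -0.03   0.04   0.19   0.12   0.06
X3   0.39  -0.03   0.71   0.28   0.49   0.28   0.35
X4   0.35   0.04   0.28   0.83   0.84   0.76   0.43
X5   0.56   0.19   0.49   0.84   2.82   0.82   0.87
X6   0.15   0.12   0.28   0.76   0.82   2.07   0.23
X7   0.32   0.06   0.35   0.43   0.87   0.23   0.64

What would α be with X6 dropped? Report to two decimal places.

α = 0.75

Remaining items: X1, X2, X3, X4, X5, X7 (k = 6).
Σσᵢ² = 0.53 + 0.64 + 0.71 + 0.83 + 2.82 + 0.64 = 6.17
Var(T) = 6.17 + 2 × 5.12 = 16.41
α (item deleted) = (6/5)·(1 − 6.17/16.41) = 0.75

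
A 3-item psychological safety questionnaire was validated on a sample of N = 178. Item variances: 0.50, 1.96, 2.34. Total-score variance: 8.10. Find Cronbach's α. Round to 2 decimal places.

α = 0.61

sum of item variances = 0.50 + 1.96 + 2.34 = 4.80
α = (k/(k−1))·(1 − sum of item variances/σ²_total) = (3/2)·(1 − 4.80/8.10) = 0.61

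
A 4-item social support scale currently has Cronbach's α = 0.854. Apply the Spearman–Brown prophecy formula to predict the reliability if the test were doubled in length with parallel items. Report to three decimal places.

predicted reliability = 0.921

Length factor m = 2
α' = m·α / (1 + (m−1)·α)
   = 2 × 0.854 / (1 + (2 − 1) × 0.854)
   = 1.7080 / 1.8540 = 0.921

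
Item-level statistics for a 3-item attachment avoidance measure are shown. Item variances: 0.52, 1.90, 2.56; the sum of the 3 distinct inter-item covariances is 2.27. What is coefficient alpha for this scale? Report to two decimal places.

α = 0.72

sum of item variances = 0.52 + 1.90 + 2.56 = 4.98
Sum of distinct covariances = 2.27
σ²_T = sum of item variances + 2·Σcov = 4.98 + 2 × 2.27 = 9.52
α = (3/2)·(1 − 4.98/9.52) = 0.72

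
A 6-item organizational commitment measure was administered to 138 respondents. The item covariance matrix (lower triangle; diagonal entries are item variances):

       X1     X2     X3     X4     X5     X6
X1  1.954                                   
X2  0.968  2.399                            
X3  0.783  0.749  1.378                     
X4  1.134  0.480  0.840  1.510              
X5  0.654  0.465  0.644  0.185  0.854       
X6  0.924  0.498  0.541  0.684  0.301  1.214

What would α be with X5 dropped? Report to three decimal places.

Remaining items: X1, X2, X3, X4, X6 (k = 5).
ΣVar(i) = 1.954 + 2.399 + 1.378 + 1.510 + 1.214 = 8.455
σ²_T = 8.455 + 2 × 7.601 = 23.657
α (item deleted) = (5/4)·(1 − 8.455/23.657) = 0.803

α = 0.803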